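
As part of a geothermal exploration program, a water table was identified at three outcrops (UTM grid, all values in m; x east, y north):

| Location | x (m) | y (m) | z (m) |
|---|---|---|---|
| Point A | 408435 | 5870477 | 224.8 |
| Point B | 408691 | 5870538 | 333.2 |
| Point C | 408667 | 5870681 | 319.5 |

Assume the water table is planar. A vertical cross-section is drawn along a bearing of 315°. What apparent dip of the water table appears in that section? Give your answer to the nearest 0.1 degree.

Let the plane be z = a·x + b·y + c.
Point B−Point A: 256a + 61b = 108.4;  Point C−Point A: 232a + 204b = 94.7.
Solving gives a = 0.42911, b = −0.02379.
Unit vector along 315° is (sin 315°, cos 315°) = (-0.7071, 0.7071).
Slope in that direction = a·(-0.7071) + b·(0.7071) = −0.32024.
Apparent dip = arctan|0.32024| = 17.8° (true dip is 23.3°, so apparent ≤ true as expected).

17.8°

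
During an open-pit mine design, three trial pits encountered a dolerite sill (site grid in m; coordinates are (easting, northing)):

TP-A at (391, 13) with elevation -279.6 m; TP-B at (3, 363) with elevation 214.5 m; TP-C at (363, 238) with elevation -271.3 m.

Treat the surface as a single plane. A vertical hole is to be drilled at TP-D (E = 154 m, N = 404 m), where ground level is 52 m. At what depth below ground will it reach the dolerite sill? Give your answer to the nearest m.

Let the plane be z = a·E + b·N + c.
TP-B−TP-A: −388a + 350b = 494.1;  TP-C−TP-A: −28a + 225b = 8.3.
Solving gives a = −1.39700, b = −0.13696.
Then c = -279.6 − a·391 − b·13 = 268.41.
At (154, 404): z_contact = −215.1 − 55.3 + 268.41 = -2.1 m.
Depth below ground = 52 − (-2.1) = 54 m.

54 m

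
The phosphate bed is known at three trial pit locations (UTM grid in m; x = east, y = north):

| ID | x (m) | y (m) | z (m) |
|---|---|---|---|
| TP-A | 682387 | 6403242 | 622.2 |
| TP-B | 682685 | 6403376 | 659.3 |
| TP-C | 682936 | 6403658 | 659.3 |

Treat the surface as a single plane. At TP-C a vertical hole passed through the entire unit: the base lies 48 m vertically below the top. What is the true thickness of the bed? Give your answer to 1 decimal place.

46.2 m

Two edge vectors: TP-A→TP-B = (298, 134, 37.1), TP-A→TP-C = (549, 416, 37.1).
Normal n = (TP-A→TP-B) × (TP-A→TP-C) = (-10462.2, 9312.1, 50402).
So ∂z/∂x = −n_x/n_z = 0.20758 and ∂z/∂y = −n_y/n_z = −0.18476.
|∇z| = √(a²+b²) = 0.27789, so dip δ = arctan(0.27789) = 15.53°.
True thickness = vertical thickness × cos δ = 48 × cos 15.53° = 46.2 m.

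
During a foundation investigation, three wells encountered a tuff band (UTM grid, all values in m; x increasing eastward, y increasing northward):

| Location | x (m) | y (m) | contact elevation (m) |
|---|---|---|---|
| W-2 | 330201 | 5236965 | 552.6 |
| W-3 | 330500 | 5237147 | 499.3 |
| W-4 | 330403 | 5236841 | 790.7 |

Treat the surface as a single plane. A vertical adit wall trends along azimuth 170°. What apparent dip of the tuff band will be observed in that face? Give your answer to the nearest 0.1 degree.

49.7°

Let the plane be z = a·x + b·y + c.
W-3−W-2: 299a + 182b = −53.3;  W-4−W-2: 202a − 124b = 238.1.
Solving gives a = 0.49736, b = −1.10995.
Unit vector along 170° is (sin 170°, cos 170°) = (0.1736, -0.9848).
Slope in that direction = a·(0.1736) + b·(-0.9848) = 1.17945.
Apparent dip = arctan|1.17945| = 49.7° (true dip is 50.6°, so apparent ≤ true as expected).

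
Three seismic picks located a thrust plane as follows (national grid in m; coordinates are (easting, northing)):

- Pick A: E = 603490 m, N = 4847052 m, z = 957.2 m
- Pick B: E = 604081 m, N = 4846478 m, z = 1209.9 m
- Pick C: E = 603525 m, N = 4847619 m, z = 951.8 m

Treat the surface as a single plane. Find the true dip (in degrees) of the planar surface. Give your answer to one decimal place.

Let the plane be z = a·E + b·N + c.
Pick B−Pick A: 591a − 574b = 252.7;  Pick C−Pick A: 35a + 567b = −5.4.
Solving gives a = 0.39467, b = −0.03389.
Gradient magnitude |∇z| = √(a² + b²) = √(0.15576 + 0.00115) = 0.39612.
True dip = arctan(0.39612) = 21.6°, dipping toward W (azimuth ≈ 275°).

21.6°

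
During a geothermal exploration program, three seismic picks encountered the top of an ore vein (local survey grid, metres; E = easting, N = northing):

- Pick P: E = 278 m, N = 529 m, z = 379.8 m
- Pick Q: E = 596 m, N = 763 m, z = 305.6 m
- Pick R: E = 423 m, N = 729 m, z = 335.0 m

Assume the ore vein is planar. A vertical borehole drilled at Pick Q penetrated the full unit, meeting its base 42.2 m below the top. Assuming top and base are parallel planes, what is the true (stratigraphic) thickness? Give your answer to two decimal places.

Two edge vectors: Pick P→Pick Q = (318, 234, -74.2), Pick P→Pick R = (145, 200, -44.8).
Normal n = (Pick P→Pick Q) × (Pick P→Pick R) = (4356.8, 3487.4, 29670).
So ∂z/∂E = −n_x/n_z = −0.14684 and ∂z/∂N = −n_y/n_z = −0.11754.
|∇z| = √(a²+b²) = 0.18809, so dip δ = arctan(0.18809) = 10.65°.
True thickness = vertical thickness × cos δ = 42.2 × cos 10.65° = 41.47 m.

41.47 m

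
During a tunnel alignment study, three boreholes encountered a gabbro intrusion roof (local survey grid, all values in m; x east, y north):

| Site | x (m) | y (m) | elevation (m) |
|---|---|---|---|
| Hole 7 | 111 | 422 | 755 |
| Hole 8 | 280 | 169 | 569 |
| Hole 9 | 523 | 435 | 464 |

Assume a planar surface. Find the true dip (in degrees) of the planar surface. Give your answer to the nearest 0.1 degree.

Let the plane be z = a·x + b·y + c.
Hole 8−Hole 7: 169a − 253b = −186;  Hole 9−Hole 7: 412a + 13b = −291.
Solving gives a = −0.71445, b = 0.25794.
Gradient magnitude |∇z| = √(a² + b²) = √(0.51044 + 0.06653) = 0.75959.
True dip = arctan(0.75959) = 37.2°, dipping toward ESE (azimuth ≈ 110°).

37.2°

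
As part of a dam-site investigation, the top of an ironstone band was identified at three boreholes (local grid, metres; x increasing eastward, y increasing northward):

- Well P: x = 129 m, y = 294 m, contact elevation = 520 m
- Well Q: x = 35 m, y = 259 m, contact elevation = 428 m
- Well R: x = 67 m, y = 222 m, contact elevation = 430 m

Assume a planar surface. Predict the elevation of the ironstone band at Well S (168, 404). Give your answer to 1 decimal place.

Let the plane be z = a·x + b·y + c.
Well Q−Well P: −94a − 35b = −92;  Well R−Well P: −62a − 72b = −90.
Solving gives a = 0.75555, b = 0.59939.
Then c = 520 − a·129 − b·294 = 246.31.
At (168, 404): z = 126.9 + 242.2 + 246.31 = 615.4 m.

615.4 m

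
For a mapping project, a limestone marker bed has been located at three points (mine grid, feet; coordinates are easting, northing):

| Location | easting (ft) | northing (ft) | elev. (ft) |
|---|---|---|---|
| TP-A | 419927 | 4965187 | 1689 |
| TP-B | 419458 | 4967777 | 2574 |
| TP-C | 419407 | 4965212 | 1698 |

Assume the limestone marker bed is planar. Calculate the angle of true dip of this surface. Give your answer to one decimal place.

Let the plane be z = a·easting + b·northing + c.
TP-B−TP-A: −469a + 2590b = 885;  TP-C−TP-A: −520a + 25b = 9.
Solving gives a = −0.00089, b = 0.34154.
Gradient magnitude |∇z| = √(a² + b²) = √(0.00000 + 0.11665) = 0.34154.
True dip = arctan(0.34154) = 18.9°, dipping toward S (azimuth ≈ 180°).

18.9°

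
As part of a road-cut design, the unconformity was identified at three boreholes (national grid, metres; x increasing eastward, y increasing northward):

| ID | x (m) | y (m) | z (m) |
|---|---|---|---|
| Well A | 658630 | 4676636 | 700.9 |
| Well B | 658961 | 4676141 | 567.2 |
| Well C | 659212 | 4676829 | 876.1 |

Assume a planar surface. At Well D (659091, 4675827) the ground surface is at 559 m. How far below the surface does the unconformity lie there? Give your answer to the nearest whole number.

Let the plane be z = a·x + b·y + c.
Well B−Well A: 331a − 495b = −133.7;  Well C−Well A: 582a + 193b = 175.2.
Solving gives a = 0.17308117, b = 0.38583812.
Then c = 700.9 − a·658630 − b·4676636 = −1917719.99.
At (659091, 4675827): z_contact = 114076.2 + 1804112.3 − 1917719.99 = 468.5 m.
Depth below ground = 559 − 468.5 = 90 m.

90 m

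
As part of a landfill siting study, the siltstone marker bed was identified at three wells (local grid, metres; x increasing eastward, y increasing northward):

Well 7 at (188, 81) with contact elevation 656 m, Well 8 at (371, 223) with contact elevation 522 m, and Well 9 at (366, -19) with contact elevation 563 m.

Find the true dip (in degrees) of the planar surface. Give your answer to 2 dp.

Two edge vectors: Well 7→Well 8 = (183, 142, -134), Well 7→Well 9 = (178, -100, -93).
Normal n = (Well 7→Well 8) × (Well 7→Well 9) = (-26606, -6833, -43576).
So ∂z/∂x = −n_x/n_z = −0.61057 and ∂z/∂y = −n_y/n_z = −0.15681.
Gradient magnitude |∇z| = √(a² + b²) = √(0.37279 + 0.02459) = 0.63038.
True dip = arctan(0.63038) = 32.23°, dipping toward ENE (azimuth ≈ 076°).

32.23°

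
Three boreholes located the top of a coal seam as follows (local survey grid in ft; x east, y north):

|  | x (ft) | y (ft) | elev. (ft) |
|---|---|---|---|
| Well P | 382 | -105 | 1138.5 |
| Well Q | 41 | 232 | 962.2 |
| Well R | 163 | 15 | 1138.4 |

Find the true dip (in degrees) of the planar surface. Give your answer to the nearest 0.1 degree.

Two edge vectors: Well P→Well Q = (-341, 337, -176.3), Well P→Well R = (-219, 120, -0.1).
Normal n = (Well P→Well Q) × (Well P→Well R) = (21122.3, 38575.6, 32883).
So ∂z/∂x = −n_x/n_z = −0.64235 and ∂z/∂y = −n_y/n_z = −1.17312.
Gradient magnitude |∇z| = √(a² + b²) = √(0.41261 + 1.37620) = 1.33747.
True dip = arctan(1.33747) = 53.2°, dipping toward NNE (azimuth ≈ 029°).

53.2°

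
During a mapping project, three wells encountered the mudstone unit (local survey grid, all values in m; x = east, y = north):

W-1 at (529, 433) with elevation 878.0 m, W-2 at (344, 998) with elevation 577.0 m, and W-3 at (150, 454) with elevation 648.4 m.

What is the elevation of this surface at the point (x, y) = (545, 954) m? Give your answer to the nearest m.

Two edge vectors: W-1→W-2 = (-185, 565, -301), W-1→W-3 = (-379, 21, -229.6).
Normal n = (W-1→W-2) × (W-1→W-3) = (-123403, 71603, 210250).
So ∂z/∂x = −n_x/n_z = 0.58693 and ∂z/∂y = −n_y/n_z = −0.34056.
Intercept c from W-1: 878 − 310.49 + 147.46 = 714.97.
At (545, 954): z = 319.9 − 324.9 + 714.97 = 710.0 m.

710 m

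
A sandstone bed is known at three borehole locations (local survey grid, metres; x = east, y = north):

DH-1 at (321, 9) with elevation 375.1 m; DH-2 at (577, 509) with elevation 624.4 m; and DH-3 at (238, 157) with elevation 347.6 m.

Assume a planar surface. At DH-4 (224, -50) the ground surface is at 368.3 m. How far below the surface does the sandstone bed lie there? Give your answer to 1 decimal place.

65.2 m

Let the plane be z = a·x + b·y + c.
DH-2−DH-1: 256a + 500b = 249.3;  DH-3−DH-1: −83a + 148b = −27.5.
Solving gives a = 0.63796, b = 0.17196.
Then c = 375.1 − a·321 − b·9 = 168.77.
At (224, -50): z_contact = 142.90 − 8.60 + 168.77 = 303.07 m.
Depth below ground = 368.3 − 303.07 = 65.2 m.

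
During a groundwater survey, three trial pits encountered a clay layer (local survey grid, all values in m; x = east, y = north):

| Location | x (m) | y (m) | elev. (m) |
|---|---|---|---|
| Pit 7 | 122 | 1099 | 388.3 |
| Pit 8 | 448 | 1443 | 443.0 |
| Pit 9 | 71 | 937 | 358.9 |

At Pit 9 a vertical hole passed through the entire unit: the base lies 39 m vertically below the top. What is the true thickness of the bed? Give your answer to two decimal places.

38.27 m

Two edge vectors: Pit 7→Pit 8 = (326, 344, 54.7), Pit 7→Pit 9 = (-51, -162, -29.4).
Normal n = (Pit 7→Pit 8) × (Pit 7→Pit 9) = (-1252.2, 6794.7, -35268).
So ∂z/∂x = −n_x/n_z = −0.03551 and ∂z/∂y = −n_y/n_z = 0.19266.
|∇z| = √(a²+b²) = 0.19590, so dip δ = arctan(0.19590) = 11.08°.
True thickness = vertical thickness × cos δ = 39 × cos 11.08° = 38.27 m.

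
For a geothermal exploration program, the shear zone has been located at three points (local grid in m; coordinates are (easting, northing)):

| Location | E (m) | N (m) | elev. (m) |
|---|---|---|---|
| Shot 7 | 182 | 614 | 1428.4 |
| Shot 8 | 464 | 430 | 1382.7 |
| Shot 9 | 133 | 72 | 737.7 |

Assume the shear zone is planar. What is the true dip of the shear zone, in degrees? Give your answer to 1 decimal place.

53.9°

Two edge vectors: Shot 7→Shot 8 = (282, -184, -45.7), Shot 7→Shot 9 = (-49, -542, -690.7).
Normal n = (Shot 7→Shot 8) × (Shot 7→Shot 9) = (102319.4, 197016.7, -161860).
So ∂z/∂E = −n_x/n_z = 0.63215 and ∂z/∂N = −n_y/n_z = 1.21720.
Gradient magnitude |∇z| = √(a² + b²) = √(0.39961 + 1.48159) = 1.37157.
True dip = arctan(1.37157) = 53.9°, dipping toward SSW (azimuth ≈ 207°).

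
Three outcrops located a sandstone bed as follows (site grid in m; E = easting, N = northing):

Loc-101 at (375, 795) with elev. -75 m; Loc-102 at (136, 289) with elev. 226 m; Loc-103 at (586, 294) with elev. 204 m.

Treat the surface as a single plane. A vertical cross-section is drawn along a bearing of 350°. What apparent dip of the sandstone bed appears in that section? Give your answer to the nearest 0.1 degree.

Let the plane be z = a·E + b·N + c.
Loc-102−Loc-101: −239a − 506b = 301;  Loc-103−Loc-101: 211a − 501b = 279.
Solving gives a = −0.04250, b = −0.57479.
Unit vector along 350° is (sin 350°, cos 350°) = (-0.1736, 0.9848).
Slope in that direction = a·(-0.1736) + b·(0.9848) = −0.55867.
Apparent dip = arctan|0.55867| = 29.2° (true dip is 30.0°, so apparent ≤ true as expected).

29.2°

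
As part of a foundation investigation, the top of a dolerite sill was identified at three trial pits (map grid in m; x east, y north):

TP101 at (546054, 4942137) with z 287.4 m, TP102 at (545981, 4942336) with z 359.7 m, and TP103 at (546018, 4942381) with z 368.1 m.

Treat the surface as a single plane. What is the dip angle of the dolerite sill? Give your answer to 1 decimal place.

Let the plane be z = a·x + b·y + c.
TP102−TP101: −73a + 199b = 72.3;  TP103−TP101: −36a + 244b = 80.7.
Solving gives a = −0.14856, b = 0.30882.
Gradient magnitude |∇z| = √(a² + b²) = √(0.02207 + 0.09537) = 0.34270.
True dip = arctan(0.34270) = 18.9°, dipping toward SSE (azimuth ≈ 154°).

18.9°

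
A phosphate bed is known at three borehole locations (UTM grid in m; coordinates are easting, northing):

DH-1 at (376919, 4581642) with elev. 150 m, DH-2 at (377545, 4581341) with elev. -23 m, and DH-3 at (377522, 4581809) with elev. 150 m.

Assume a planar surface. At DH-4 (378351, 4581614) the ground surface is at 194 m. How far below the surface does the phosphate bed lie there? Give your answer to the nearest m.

Two edge vectors: DH-1→DH-2 = (626, -301, -173), DH-1→DH-3 = (603, 167, 0).
Normal n = (DH-1→DH-2) × (DH-1→DH-3) = (28891, -104319, 286045).
So ∂z/∂easting = −n_x/n_z = −0.10100159 and ∂z/∂northing = −n_y/n_z = 0.36469437.
Intercept c from DH-1: 150 + 38069.42 − 1670899.03 = −1632679.61.
At (378351, 4581614): z_contact = −38214.1 + 1670888.8 − 1632679.61 = -4.8 m.
Depth below ground = 194 − (-4.8) = 199 m.

199 m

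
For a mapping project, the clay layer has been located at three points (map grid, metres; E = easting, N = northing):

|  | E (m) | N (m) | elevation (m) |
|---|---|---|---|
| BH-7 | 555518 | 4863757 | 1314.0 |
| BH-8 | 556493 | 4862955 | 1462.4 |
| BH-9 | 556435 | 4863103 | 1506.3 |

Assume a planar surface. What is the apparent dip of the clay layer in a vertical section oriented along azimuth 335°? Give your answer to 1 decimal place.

Two edge vectors: BH-7→BH-8 = (975, -802, 148.4), BH-7→BH-9 = (917, -654, 192.3).
Normal n = (BH-7→BH-8) × (BH-7→BH-9) = (-57171, -51409.7, 97784).
So ∂z/∂E = −n_x/n_z = 0.58467 and ∂z/∂N = −n_y/n_z = 0.52575.
Unit vector along 335° is (sin 335°, cos 335°) = (-0.4226, 0.9063).
Slope in that direction = a·(-0.4226) + b·(0.9063) = 0.22940.
Apparent dip = arctan|0.22940| = 12.9° (true dip is 38.2°, so apparent ≤ true as expected).

12.9°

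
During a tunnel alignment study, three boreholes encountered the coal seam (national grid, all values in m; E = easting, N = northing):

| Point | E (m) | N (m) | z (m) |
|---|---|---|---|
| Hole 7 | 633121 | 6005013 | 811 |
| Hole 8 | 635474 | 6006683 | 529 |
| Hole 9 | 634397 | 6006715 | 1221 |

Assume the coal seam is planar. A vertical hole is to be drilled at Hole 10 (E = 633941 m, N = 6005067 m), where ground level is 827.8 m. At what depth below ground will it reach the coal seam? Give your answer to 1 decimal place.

488.3 m

Let the plane be z = a·E + b·N + c.
Hole 8−Hole 7: 2353a + 1670b = −282;  Hole 9−Hole 7: 1276a + 1702b = 410.
Solving gives a = −0.621523401, b = 0.706853032.
Then c = 811 − a·633121 − b·6005013 = −3850351.13.
At (633941, 6005067): z_contact = −394009.17 + 4244699.81 − 3850351.13 = 339.52 m.
Depth below ground = 827.8 − 339.52 = 488.3 m.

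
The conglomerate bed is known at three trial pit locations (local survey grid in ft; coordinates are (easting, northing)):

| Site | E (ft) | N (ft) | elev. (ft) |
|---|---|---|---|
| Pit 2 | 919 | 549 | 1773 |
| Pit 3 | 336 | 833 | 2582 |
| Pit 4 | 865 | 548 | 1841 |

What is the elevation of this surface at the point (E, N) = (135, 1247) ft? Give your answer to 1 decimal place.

Let the plane be z = a·E + b·N + c.
Pit 3−Pit 2: −583a + 284b = 809;  Pit 4−Pit 2: −54a − 1b = 68.
Solving gives a = −1.263961, b = 0.253910.
Then c = 1773 − a·919 − b·549 = 2795.18.
At (135, 1247): z = −170.6 + 316.6 + 2795.18 = 2941.2 ft.

2941.2 ft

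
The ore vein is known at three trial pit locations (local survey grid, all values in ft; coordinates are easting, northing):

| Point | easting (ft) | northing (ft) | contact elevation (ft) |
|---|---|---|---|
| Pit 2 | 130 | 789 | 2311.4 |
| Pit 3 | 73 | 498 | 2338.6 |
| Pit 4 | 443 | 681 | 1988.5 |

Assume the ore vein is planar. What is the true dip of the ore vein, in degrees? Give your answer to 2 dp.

Let the plane be z = a·easting + b·northing + c.
Pit 3−Pit 2: −57a − 291b = 27.2;  Pit 4−Pit 2: 313a − 108b = −322.9.
Solving gives a = −0.99653, b = 0.10173.
Gradient magnitude |∇z| = √(a² + b²) = √(0.99307 + 0.01035) = 1.00171.
True dip = arctan(1.00171) = 45.05°, dipping toward E (azimuth ≈ 096°).

45.05°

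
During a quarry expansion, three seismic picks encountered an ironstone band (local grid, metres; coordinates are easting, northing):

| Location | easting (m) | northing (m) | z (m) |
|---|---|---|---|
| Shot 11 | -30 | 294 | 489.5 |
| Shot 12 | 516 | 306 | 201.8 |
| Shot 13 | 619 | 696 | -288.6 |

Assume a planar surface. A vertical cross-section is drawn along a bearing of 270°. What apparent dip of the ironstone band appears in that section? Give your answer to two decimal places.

26.67°

Let the plane be z = a·easting + b·northing + c.
Shot 12−Shot 11: 546a + 12b = −287.7;  Shot 13−Shot 11: 649a + 402b = −778.1.
Solving gives a = −0.50220, b = −1.12480.
Unit vector along 270° is (sin 270°, cos 270°) = (-1.0000, -0.0000).
Slope in that direction = a·(-1.0000) + b·(-0.0000) = 0.50220.
Apparent dip = arctan|0.50220| = 26.67° (true dip is 50.9°, so apparent ≤ true as expected).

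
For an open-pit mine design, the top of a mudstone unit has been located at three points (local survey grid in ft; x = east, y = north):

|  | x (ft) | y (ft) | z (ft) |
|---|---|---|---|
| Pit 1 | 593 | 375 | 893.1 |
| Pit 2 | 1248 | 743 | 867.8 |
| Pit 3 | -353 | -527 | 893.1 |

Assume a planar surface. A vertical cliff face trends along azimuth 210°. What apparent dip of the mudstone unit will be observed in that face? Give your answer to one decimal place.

2.2°

Let the plane be z = a·x + b·y + c.
Pit 2−Pit 1: 655a + 368b = −25.3;  Pit 3−Pit 1: −946a − 902b = 0.
Solving gives a = −0.09403, b = 0.09862.
Unit vector along 210° is (sin 210°, cos 210°) = (-0.5000, -0.8660).
Slope in that direction = a·(-0.5000) + b·(-0.8660) = −0.03839.
Apparent dip = arctan|0.03839| = 2.2° (true dip is 7.8°, so apparent ≤ true as expected).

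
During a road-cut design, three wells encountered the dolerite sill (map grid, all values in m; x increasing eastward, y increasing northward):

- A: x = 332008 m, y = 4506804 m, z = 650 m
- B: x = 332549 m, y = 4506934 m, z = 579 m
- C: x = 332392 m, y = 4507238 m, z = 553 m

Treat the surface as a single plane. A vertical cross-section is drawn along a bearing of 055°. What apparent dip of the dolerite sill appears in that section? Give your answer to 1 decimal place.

Let the plane be z = a·x + b·y + c.
B−A: 541a + 130b = −71;  C−A: 384a + 434b = −97.
Solving gives a = −0.09847, b = −0.13638.
Unit vector along 055° is (sin 55°, cos 55°) = (0.8192, 0.5736).
Slope in that direction = a·(0.8192) + b·(0.5736) = −0.15888.
Apparent dip = arctan|0.15888| = 9.0° (true dip is 9.5°, so apparent ≤ true as expected).

9.0°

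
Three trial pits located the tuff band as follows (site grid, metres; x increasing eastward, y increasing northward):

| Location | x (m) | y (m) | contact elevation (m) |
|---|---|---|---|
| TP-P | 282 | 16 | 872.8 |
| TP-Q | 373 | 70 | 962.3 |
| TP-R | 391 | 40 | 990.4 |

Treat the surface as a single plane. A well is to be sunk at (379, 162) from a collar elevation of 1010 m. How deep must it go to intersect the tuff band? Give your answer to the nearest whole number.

64 m

Let the plane be z = a·x + b·y + c.
TP-Q−TP-P: 91a + 54b = 89.5;  TP-R−TP-P: 109a + 24b = 117.6.
Solving gives a = 1.13517, b = −0.25556.
Then c = 872.8 − a·282 − b·16 = 556.77.
At (379, 162): z_contact = 430.2 − 41.4 + 556.77 = 945.6 m.
Depth below ground = 1010 − 945.6 = 64 m.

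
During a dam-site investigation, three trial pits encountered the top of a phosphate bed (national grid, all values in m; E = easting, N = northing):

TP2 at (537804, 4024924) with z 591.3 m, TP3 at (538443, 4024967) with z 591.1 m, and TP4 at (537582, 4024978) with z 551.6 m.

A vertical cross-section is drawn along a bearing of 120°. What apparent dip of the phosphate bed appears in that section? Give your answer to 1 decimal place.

17.8°

Two edge vectors: TP2→TP3 = (639, 43, -0.2), TP2→TP4 = (-222, 54, -39.7).
Normal n = (TP2→TP3) × (TP2→TP4) = (-1696.3, 25412.7, 44052).
So ∂z/∂E = −n_x/n_z = 0.03851 and ∂z/∂N = −n_y/n_z = −0.57688.
Unit vector along 120° is (sin 120°, cos 120°) = (0.8660, -0.5000).
Slope in that direction = a·(0.8660) + b·(-0.5000) = 0.32179.
Apparent dip = arctan|0.32179| = 17.8° (true dip is 30.0°, so apparent ≤ true as expected).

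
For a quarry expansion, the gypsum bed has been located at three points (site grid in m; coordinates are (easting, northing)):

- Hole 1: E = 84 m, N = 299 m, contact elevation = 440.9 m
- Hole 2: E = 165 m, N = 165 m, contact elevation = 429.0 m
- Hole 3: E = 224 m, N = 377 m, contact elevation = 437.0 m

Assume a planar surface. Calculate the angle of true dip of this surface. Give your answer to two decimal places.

4.52°

Let the plane be z = a·E + b·N + c.
Hole 2−Hole 1: 81a − 134b = −11.9;  Hole 3−Hole 1: 140a + 78b = −3.9.
Solving gives a = −0.05785, b = 0.05384.
Gradient magnitude |∇z| = √(a² + b²) = √(0.00335 + 0.00290) = 0.07903.
True dip = arctan(0.07903) = 4.52°, dipping toward SE (azimuth ≈ 133°).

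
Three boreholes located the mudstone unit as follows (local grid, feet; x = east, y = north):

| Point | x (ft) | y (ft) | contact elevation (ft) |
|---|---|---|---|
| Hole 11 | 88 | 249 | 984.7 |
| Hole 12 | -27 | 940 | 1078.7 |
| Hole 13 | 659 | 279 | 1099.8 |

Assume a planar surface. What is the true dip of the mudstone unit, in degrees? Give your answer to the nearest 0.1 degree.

14.3°

Let the plane be z = a·x + b·y + c.
Hole 12−Hole 11: −115a + 691b = 94;  Hole 13−Hole 11: 571a + 30b = 115.1.
Solving gives a = 0.19274, b = 0.16811.
Gradient magnitude |∇z| = √(a² + b²) = √(0.03715 + 0.02826) = 0.25576.
True dip = arctan(0.25576) = 14.3°, dipping toward SW (azimuth ≈ 229°).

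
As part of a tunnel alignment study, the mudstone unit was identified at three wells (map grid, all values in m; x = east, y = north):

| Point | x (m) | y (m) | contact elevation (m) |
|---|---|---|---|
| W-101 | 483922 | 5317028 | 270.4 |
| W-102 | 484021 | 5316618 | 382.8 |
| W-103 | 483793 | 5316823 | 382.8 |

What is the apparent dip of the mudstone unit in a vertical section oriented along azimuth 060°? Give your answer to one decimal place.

24.1°

Two edge vectors: W-101→W-102 = (99, -410, 112.4), W-101→W-103 = (-129, -205, 112.4).
Normal n = (W-101→W-102) × (W-101→W-103) = (-23042, -25627.2, -73185).
So ∂z/∂x = −n_x/n_z = −0.31485 and ∂z/∂y = −n_y/n_z = −0.35017.
Unit vector along 060° is (sin 60°, cos 60°) = (0.8660, 0.5000).
Slope in that direction = a·(0.8660) + b·(0.5000) = −0.44775.
Apparent dip = arctan|0.44775| = 24.1° (true dip is 25.2°, so apparent ≤ true as expected).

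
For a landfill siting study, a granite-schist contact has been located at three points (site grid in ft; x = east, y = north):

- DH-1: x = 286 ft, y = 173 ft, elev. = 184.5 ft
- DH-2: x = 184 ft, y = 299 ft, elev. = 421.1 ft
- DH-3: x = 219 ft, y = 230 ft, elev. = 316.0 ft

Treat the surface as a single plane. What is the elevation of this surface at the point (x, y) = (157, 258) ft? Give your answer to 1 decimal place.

Let the plane be z = a·x + b·y + c.
DH-2−DH-1: −102a + 126b = 236.6;  DH-3−DH-1: −67a + 57b = 131.5.
Solving gives a = −1.17306, b = 0.92816.
Then c = 184.5 − a·286 − b·173 = 359.42.
At (157, 258): z = −184.2 + 239.5 + 359.42 = 414.7 ft.

414.7 ft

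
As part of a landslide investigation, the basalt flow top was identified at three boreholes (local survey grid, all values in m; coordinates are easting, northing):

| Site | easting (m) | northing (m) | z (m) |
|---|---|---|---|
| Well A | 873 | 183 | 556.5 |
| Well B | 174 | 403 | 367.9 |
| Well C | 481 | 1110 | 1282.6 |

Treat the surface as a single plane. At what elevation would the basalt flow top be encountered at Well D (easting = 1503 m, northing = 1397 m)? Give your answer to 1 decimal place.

Let the plane be z = a·easting + b·northing + c.
Well B−Well A: −699a + 220b = −188.6;  Well C−Well A: −392a + 927b = 726.1.
Solving gives a = 0.595611, b = 1.035145.
Then c = 556.5 − a·873 − b·183 = −152.90.
At (1503, 1397): z = 895.2 + 1446.1 − 152.90 = 2188.4 m.

2188.4 m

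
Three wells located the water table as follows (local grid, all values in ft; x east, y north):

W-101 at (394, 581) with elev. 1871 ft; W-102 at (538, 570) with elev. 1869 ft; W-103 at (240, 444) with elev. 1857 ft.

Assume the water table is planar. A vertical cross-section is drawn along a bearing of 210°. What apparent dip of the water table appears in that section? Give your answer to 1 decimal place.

Let the plane be z = a·x + b·y + c.
W-102−W-101: 144a − 11b = −2;  W-103−W-101: −154a − 137b = −14.
Solving gives a = −0.00560, b = 0.10849.
Unit vector along 210° is (sin 210°, cos 210°) = (-0.5000, -0.8660).
Slope in that direction = a·(-0.5000) + b·(-0.8660) = −0.09115.
Apparent dip = arctan|0.09115| = 5.2° (true dip is 6.2°, so apparent ≤ true as expected).

5.2°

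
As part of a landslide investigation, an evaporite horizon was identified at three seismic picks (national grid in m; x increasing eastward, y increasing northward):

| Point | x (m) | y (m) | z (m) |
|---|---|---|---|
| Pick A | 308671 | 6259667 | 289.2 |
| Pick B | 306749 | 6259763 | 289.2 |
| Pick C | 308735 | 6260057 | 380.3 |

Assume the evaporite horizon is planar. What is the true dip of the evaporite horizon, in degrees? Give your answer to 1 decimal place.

Let the plane be z = a·x + b·y + c.
Pick B−Pick A: −1922a + 96b = 0;  Pick C−Pick A: 64a + 390b = 91.1.
Solving gives a = 0.01157, b = 0.23169.
Gradient magnitude |∇z| = √(a² + b²) = √(0.00013 + 0.05368) = 0.23198.
True dip = arctan(0.23198) = 13.1°, dipping toward S (azimuth ≈ 183°).

13.1°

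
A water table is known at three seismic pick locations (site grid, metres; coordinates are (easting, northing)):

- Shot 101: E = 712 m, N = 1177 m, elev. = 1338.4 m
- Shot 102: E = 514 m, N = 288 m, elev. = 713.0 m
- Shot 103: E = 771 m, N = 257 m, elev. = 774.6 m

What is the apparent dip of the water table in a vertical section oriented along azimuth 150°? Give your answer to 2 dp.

Two edge vectors: Shot 101→Shot 102 = (-198, -889, -625.4), Shot 101→Shot 103 = (59, -920, -563.8).
Normal n = (Shot 101→Shot 102) × (Shot 101→Shot 103) = (-74149.8, -148531, 234611).
So ∂z/∂E = −n_x/n_z = 0.31605 and ∂z/∂N = −n_y/n_z = 0.63309.
Unit vector along 150° is (sin 150°, cos 150°) = (0.5000, -0.8660).
Slope in that direction = a·(0.5000) + b·(-0.8660) = −0.39025.
Apparent dip = arctan|0.39025| = 21.32° (true dip is 35.3°, so apparent ≤ true as expected).

21.32°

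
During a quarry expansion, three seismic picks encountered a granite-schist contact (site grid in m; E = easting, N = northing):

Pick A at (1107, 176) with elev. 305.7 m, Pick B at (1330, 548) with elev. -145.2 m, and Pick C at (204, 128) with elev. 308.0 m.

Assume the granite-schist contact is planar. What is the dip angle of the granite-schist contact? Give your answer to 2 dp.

Let the plane be z = a·E + b·N + c.
Pick B−Pick A: 223a + 372b = −450.9;  Pick C−Pick A: −903a − 48b = 2.3.
Solving gives a = 0.06392, b = −1.25041.
Gradient magnitude |∇z| = √(a² + b²) = √(0.00409 + 1.56354) = 1.25205.
True dip = arctan(1.25205) = 51.39°, dipping toward N (azimuth ≈ 357°).

51.39°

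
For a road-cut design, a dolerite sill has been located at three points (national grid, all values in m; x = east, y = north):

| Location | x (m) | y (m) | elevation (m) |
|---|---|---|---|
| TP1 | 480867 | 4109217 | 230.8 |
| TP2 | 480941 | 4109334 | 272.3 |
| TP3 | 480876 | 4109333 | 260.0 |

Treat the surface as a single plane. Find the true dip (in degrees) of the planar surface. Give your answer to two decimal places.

16.77°

Let the plane be z = a·x + b·y + c.
TP2−TP1: 74a + 117b = 41.5;  TP3−TP1: 9a + 116b = 29.2.
Solving gives a = 0.18558, b = 0.23733.
Gradient magnitude |∇z| = √(a² + b²) = √(0.03444 + 0.05632) = 0.30127.
True dip = arctan(0.30127) = 16.77°, dipping toward SW (azimuth ≈ 218°).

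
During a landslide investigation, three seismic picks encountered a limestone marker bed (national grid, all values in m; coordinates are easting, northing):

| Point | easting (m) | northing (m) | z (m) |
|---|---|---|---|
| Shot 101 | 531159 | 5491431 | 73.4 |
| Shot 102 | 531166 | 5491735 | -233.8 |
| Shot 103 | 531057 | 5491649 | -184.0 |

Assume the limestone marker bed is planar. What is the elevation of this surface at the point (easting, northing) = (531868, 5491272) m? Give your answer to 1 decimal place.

Let the plane be z = a·easting + b·northing + c.
Shot 102−Shot 101: 7a + 304b = −307.2;  Shot 103−Shot 101: −102a + 218b = −257.4.
Solving gives a = 0.346714207, b = −1.018509867.
Then c = 73.4 − a·531159 − b·5491431 = 5408989.68.
At (531868, 5491272): z = 184406.2 − 5592914.7 + 5408989.68 = 481.2 m.

481.2 m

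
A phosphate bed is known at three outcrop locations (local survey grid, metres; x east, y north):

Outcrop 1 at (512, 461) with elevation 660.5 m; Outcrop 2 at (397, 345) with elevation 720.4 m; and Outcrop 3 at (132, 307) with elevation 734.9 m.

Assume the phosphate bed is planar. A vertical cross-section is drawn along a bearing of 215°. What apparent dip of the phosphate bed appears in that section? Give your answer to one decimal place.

23.2°

Two edge vectors: Outcrop 1→Outcrop 2 = (-115, -116, 59.9), Outcrop 1→Outcrop 3 = (-380, -154, 74.4).
Normal n = (Outcrop 1→Outcrop 2) × (Outcrop 1→Outcrop 3) = (594.2, -14206, -26370).
So ∂z/∂x = −n_x/n_z = 0.02253 and ∂z/∂y = −n_y/n_z = −0.53872.
Unit vector along 215° is (sin 215°, cos 215°) = (-0.5736, -0.8192).
Slope in that direction = a·(-0.5736) + b·(-0.8192) = 0.42837.
Apparent dip = arctan|0.42837| = 23.2° (true dip is 28.3°, so apparent ≤ true as expected).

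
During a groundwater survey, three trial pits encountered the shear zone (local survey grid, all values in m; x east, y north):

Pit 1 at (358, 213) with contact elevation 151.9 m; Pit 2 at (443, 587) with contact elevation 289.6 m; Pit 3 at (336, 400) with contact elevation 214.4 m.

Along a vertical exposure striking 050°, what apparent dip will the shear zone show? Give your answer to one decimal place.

16.6°

Let the plane be z = a·x + b·y + c.
Pit 2−Pit 1: 85a + 374b = 137.7;  Pit 3−Pit 1: −22a + 187b = 62.5.
Solving gives a = 0.09845, b = 0.34581.
Unit vector along 050° is (sin 50°, cos 50°) = (0.7660, 0.6428).
Slope in that direction = a·(0.7660) + b·(0.6428) = 0.29770.
Apparent dip = arctan|0.29770| = 16.6° (true dip is 19.8°, so apparent ≤ true as expected).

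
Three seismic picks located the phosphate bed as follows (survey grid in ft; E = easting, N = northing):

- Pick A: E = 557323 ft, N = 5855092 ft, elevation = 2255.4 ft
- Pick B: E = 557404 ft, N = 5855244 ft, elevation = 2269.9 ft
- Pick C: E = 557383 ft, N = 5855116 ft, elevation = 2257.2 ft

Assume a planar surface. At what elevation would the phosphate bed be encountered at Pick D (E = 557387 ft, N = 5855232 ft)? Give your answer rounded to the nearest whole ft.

Let the plane be z = a·E + b·N + c.
Pick B−Pick A: 81a + 152b = 14.5;  Pick C−Pick A: 60a + 24b = 1.8.
Solving gives a = −0.01036789, b = 0.10091973.
Then c = 2255.4 − a·557323 − b·5855092 = −582860.65.
At (557387, 5855232): z = −5778.9 + 590908.4 − 582860.65 = 2268.9 ft.

2269 ft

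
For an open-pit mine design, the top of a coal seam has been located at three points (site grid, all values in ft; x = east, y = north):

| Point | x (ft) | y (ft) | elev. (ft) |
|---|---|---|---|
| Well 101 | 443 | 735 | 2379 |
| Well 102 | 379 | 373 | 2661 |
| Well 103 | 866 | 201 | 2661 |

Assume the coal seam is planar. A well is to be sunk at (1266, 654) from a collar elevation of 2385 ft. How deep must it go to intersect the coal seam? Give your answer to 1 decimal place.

Two edge vectors: Well 101→Well 102 = (-64, -362, 282), Well 101→Well 103 = (423, -534, 282).
Normal n = (Well 101→Well 102) × (Well 101→Well 103) = (48504, 137334, 187302).
So ∂z/∂x = −n_x/n_z = −0.258961 and ∂z/∂y = −n_y/n_z = −0.733222.
Intercept c from Well 101: 2379 + 114.72 + 538.92 = 3032.64.
At (1266, 654): z_contact = −327.85 − 479.53 + 3032.64 = 2225.27 ft.
Depth below ground = 2385 − 2225.27 = 159.7 ft.

159.7 ft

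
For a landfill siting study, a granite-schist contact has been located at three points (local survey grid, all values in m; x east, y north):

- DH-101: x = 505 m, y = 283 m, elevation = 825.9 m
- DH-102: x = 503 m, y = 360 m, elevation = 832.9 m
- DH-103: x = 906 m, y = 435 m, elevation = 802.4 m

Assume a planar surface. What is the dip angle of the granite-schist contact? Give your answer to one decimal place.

7.3°

Let the plane be z = a·x + b·y + c.
DH-102−DH-101: −2a + 77b = 7;  DH-103−DH-101: 401a + 152b = −23.5.
Solving gives a = −0.09216, b = 0.08852.
Gradient magnitude |∇z| = √(a² + b²) = √(0.00849 + 0.00783) = 0.12778.
True dip = arctan(0.12778) = 7.3°, dipping toward SE (azimuth ≈ 134°).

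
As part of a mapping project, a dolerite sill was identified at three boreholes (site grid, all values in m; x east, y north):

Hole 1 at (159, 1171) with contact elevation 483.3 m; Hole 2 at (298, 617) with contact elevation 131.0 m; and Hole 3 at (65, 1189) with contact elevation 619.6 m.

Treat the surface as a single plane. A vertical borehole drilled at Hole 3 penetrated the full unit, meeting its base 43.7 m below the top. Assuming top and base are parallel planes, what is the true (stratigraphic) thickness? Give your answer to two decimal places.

Two edge vectors: Hole 1→Hole 2 = (139, -554, -352.3), Hole 1→Hole 3 = (-94, 18, 136.3).
Normal n = (Hole 1→Hole 2) × (Hole 1→Hole 3) = (-69168.8, 14170.5, -49574).
So ∂z/∂x = −n_x/n_z = −1.39526 and ∂z/∂y = −n_y/n_z = 0.28585.
|∇z| = √(a²+b²) = 1.42424, so dip δ = arctan(1.42424) = 54.93°.
True thickness = vertical thickness × cos δ = 43.7 × cos 54.93° = 25.11 m.

25.11 m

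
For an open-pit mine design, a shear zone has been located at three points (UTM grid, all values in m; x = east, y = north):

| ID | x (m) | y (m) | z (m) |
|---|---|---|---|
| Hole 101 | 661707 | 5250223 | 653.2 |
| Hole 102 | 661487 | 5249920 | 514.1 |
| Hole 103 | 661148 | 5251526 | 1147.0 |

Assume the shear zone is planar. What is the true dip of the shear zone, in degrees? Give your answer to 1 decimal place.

22.5°

Let the plane be z = a·x + b·y + c.
Hole 102−Hole 101: −220a − 303b = −139.1;  Hole 103−Hole 101: −559a + 1303b = 493.8.
Solving gives a = 0.06935, b = 0.40872.
Gradient magnitude |∇z| = √(a² + b²) = √(0.00481 + 0.16705) = 0.41456.
True dip = arctan(0.41456) = 22.5°, dipping toward S (azimuth ≈ 190°).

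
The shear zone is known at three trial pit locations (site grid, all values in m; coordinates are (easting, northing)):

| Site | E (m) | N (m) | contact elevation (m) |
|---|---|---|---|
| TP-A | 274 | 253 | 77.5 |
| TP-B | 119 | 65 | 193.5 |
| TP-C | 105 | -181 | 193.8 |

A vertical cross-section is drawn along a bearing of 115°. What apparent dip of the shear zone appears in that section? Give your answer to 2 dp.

36.72°

Two edge vectors: TP-A→TP-B = (-155, -188, 116), TP-A→TP-C = (-169, -434, 116.3).
Normal n = (TP-A→TP-B) × (TP-A→TP-C) = (28479.6, -1577.5, 35498).
So ∂z/∂E = −n_x/n_z = −0.80229 and ∂z/∂N = −n_y/n_z = 0.04444.
Unit vector along 115° is (sin 115°, cos 115°) = (0.9063, -0.4226).
Slope in that direction = a·(0.9063) + b·(-0.4226) = −0.74590.
Apparent dip = arctan|0.74590| = 36.72° (true dip is 38.8°, so apparent ≤ true as expected).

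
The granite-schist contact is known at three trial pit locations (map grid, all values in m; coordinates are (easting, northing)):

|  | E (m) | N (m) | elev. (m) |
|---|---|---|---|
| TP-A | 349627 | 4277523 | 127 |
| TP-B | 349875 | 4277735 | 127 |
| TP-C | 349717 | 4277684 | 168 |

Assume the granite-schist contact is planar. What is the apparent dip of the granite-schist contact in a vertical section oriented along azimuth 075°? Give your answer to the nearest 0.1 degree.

15.5°

Let the plane be z = a·E + b·N + c.
TP-B−TP-A: 248a + 212b = 0;  TP-C−TP-A: 90a + 161b = 41.
Solving gives a = −0.41692, b = 0.48772.
Unit vector along 075° is (sin 75°, cos 75°) = (0.9659, 0.2588).
Slope in that direction = a·(0.9659) + b·(0.2588) = −0.27648.
Apparent dip = arctan|0.27648| = 15.5° (true dip is 32.7°, so apparent ≤ true as expected).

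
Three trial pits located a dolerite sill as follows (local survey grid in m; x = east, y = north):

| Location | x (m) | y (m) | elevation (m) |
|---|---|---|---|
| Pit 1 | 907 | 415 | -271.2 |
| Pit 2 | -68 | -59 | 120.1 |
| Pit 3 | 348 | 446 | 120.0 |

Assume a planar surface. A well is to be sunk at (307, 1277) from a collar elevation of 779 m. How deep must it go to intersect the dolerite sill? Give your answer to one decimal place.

Let the plane be z = a·x + b·y + c.
Pit 2−Pit 1: −975a − 474b = 391.3;  Pit 3−Pit 1: −559a + 31b = 391.2.
Solving gives a = −0.669259, b = 0.551112.
Then c = -271.2 − a·907 − b·415 = 107.11.
At (307, 1277): z_contact = −205.46 + 703.77 + 107.11 = 605.41 m.
Depth below ground = 779 − 605.41 = 173.6 m.

173.6 m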